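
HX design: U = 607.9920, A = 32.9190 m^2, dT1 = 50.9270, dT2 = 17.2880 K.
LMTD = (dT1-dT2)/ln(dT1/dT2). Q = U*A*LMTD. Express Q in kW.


LMTD = 31.1362 K
Q = 607.9920 * 32.9190 * 31.1362 = 623176.1047 W = 623.1761 kW

623.1761 kW


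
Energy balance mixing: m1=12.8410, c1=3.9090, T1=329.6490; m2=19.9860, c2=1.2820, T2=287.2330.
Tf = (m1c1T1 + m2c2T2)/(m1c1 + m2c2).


num = 23906.3850
den = 75.8175
Tf = 315.3148 K

315.3148 K


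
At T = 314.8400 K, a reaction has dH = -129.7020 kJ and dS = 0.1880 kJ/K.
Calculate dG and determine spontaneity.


T*dS = 314.8400 * 0.1880 = 59.1899 kJ
dG = -129.7020 - 59.1899 = -188.8919 kJ (spontaneous)

dG = -188.8919 kJ, spontaneous


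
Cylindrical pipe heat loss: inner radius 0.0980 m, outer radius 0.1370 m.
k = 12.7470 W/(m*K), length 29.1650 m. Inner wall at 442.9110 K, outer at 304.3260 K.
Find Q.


dT = 138.5850 K
ln(ro/ri) = 0.3350
Q = 2*pi*12.7470*29.1650*138.5850 / 0.3350 = 966281.8486 W

966281.8486 W


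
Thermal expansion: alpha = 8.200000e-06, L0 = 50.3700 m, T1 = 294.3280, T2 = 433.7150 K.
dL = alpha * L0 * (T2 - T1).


dT = 139.3870 K
dL = 8.200000e-06 * 50.3700 * 139.3870 = 0.057572 m
L_final = 50.427572 m

dL = 0.057572 m


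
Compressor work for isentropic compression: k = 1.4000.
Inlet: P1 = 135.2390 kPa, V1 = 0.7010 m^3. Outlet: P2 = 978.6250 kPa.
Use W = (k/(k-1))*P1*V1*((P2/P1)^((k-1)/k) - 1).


(k-1)/k = 0.2857
(P2/P1)^exp = 1.7603
W = 3.5000 * 135.2390 * 0.7010 * (1.7603 - 1) = 252.2593 kJ

252.2593 kJ


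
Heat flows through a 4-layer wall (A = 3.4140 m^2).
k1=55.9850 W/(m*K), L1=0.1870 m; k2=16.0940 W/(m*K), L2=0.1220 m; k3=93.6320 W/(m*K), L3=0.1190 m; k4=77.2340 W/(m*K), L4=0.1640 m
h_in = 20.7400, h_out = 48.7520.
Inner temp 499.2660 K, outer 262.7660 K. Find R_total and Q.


R_conv_in = 1/(20.7400*3.4140) = 0.0141
R_1 = 0.1870/(55.9850*3.4140) = 0.0010
R_2 = 0.1220/(16.0940*3.4140) = 0.0022
R_3 = 0.1190/(93.6320*3.4140) = 0.0004
R_4 = 0.1640/(77.2340*3.4140) = 0.0006
R_conv_out = 1/(48.7520*3.4140) = 0.0060
R_total = 0.0243 K/W
Q = 236.5000 / 0.0243 = 9722.8084 W

R_total = 0.0243 K/W, Q = 9722.8084 W


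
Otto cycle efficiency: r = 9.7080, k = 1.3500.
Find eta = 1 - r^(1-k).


r^(k-1) = 2.2156
eta = 1 - 1/2.2156 = 0.5487 = 54.8659%

54.8659%


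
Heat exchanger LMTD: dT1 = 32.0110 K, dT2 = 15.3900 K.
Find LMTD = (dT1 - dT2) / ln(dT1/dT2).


dT1/dT2 = 2.0800
ln(dT1/dT2) = 0.7324
LMTD = 16.6210 / 0.7324 = 22.6951 K

22.6951 K


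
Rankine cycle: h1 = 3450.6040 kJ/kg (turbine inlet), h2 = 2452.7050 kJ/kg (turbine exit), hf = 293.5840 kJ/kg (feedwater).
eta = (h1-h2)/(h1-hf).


W = 997.8990 kJ/kg
Q_in = 3157.0200 kJ/kg
eta = 0.3161 = 31.6089%

eta = 31.6089%


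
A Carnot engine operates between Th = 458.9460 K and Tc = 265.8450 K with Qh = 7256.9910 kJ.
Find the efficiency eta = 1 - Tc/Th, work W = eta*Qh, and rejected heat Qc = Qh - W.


eta = 1 - 265.8450/458.9460 = 0.4207
W = 0.4207 * 7256.9910 = 3053.3706 kJ
Qc = 7256.9910 - 3053.3706 = 4203.6204 kJ

eta = 42.0749%, W = 3053.3706 kJ, Qc = 4203.6204 kJ


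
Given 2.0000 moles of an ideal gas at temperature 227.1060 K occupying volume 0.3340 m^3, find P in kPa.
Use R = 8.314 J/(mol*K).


P = nRT/V = 2.0000 * 8.314 * 227.1060 / 0.3340
= 3776.3186 / 0.3340 = 11306.3430 Pa = 11.3063 kPa

11.3063 kPa


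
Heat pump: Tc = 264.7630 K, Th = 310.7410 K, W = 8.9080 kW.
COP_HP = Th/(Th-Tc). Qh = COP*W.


COP = 310.7410 / 45.9780 = 6.7585
Qh = 6.7585 * 8.9080 = 60.2045 kW

COP = 6.7585, Qh = 60.2045 kW


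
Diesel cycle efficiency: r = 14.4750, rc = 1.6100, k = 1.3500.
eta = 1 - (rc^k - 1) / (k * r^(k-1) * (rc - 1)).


r^(k-1) = 2.5481
rc^k = 1.9020
eta = 0.5701 = 57.0131%

57.0131%


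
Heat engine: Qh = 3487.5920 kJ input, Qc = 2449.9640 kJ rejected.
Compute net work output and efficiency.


W = 3487.5920 - 2449.9640 = 1037.6280 kJ
eta = 1037.6280 / 3487.5920 = 0.2975 = 29.7520%

W = 1037.6280 kJ, eta = 29.7520%


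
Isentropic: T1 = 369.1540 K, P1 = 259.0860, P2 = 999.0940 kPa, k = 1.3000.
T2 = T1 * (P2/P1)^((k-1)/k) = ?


(k-1)/k = 0.2308
(P2/P1)^exp = 1.3654
T2 = 369.1540 * 1.3654 = 504.0526 K

504.0526 K


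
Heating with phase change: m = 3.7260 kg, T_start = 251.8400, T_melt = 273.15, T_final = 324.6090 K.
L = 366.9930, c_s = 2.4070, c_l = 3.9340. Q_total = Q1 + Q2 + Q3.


Q1 (sensible, solid) = 3.7260 * 2.4070 * 21.3100 = 191.1184 kJ
Q2 (latent) = 3.7260 * 366.9930 = 1367.4159 kJ
Q3 (sensible, liquid) = 3.7260 * 3.9340 * 51.4590 = 754.2903 kJ
Q_total = 2312.8246 kJ

2312.8246 kJ


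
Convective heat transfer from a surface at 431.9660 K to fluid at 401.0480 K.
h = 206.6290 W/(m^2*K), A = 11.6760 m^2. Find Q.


dT = 30.9180 K
Q = 206.6290 * 11.6760 * 30.9180 = 74592.7731 W

74592.7731 W


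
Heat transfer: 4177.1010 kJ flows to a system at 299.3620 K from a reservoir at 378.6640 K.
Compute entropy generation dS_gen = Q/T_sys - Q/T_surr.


dS_sys = 4177.1010/299.3620 = 13.9533 kJ/K
dS_surr = -4177.1010/378.6640 = -11.0312 kJ/K
dS_gen = 13.9533 - 11.0312 = 2.9222 kJ/K (irreversible)

dS_gen = 2.9222 kJ/K, irreversible


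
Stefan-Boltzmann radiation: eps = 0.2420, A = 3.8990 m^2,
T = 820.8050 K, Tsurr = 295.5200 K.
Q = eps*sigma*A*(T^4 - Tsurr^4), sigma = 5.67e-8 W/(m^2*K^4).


T^4 = 4.5390e+11
Tsurr^4 = 7.6269e+09
Q = 0.2420 * 5.67e-8 * 3.8990 * 4.4627e+11 = 23875.4830 W

23875.4830 W


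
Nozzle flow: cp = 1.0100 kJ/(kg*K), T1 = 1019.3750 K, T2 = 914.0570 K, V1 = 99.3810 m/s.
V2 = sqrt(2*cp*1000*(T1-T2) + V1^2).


dT = 105.3180 K
2*cp*1000*dT = 212742.3600
V1^2 = 9876.5832
V2 = sqrt(222618.9432) = 471.8251 m/s

471.8251 m/s


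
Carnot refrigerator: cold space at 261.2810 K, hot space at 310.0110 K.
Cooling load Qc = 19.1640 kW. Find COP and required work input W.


COP = 261.2810 / 48.7300 = 5.3618
W = 19.1640 / 5.3618 = 3.5742 kW

COP = 5.3618, W = 3.5742 kW


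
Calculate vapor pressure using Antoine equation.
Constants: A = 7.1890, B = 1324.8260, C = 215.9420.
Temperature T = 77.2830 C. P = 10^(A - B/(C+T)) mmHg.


C+T = 293.2250
B/(C+T) = 4.5181
log10(P) = 7.1890 - 4.5181 = 2.6709
P = 10^2.6709 = 468.6829 mmHg

468.6829 mmHg


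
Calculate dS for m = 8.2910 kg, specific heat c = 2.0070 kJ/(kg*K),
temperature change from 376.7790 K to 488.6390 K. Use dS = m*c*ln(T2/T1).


T2/T1 = 1.2969
ln(T2/T1) = 0.2600
dS = 8.2910 * 2.0070 * 0.2600 = 4.3258 kJ/K

4.3258 kJ/K


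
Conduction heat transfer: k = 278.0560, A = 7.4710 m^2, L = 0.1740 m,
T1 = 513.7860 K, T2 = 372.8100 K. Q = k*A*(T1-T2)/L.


dT = 140.9760 K
Q = 278.0560 * 7.4710 * 140.9760 / 0.1740 = 1683088.4624 W

1683088.4624 W


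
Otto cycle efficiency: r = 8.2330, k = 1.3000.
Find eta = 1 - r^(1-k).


r^(k-1) = 1.8822
eta = 1 - 1/1.8822 = 0.4687 = 46.8709%

46.8709%


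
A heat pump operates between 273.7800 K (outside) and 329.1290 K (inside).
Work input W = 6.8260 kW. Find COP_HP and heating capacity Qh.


COP = 329.1290 / 55.3490 = 5.9464
Qh = 5.9464 * 6.8260 = 40.5903 kW

COP = 5.9464, Qh = 40.5903 kW


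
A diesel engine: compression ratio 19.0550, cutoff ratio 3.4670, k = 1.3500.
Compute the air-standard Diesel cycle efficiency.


r^(k-1) = 2.8055
rc^k = 5.3572
eta = 0.5337 = 53.3662%

53.3662%


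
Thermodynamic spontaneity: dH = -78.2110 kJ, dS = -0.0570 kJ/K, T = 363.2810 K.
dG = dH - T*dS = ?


T*dS = 363.2810 * -0.0570 = -20.7070 kJ
dG = -78.2110 + 20.7070 = -57.5040 kJ (spontaneous)

dG = -57.5040 kJ, spontaneous


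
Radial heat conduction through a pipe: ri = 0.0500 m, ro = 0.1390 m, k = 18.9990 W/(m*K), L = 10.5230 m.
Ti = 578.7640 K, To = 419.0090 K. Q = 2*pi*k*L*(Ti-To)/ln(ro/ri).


dT = 159.7550 K
ln(ro/ri) = 1.0225
Q = 2*pi*18.9990*10.5230*159.7550 / 1.0225 = 196273.7263 W

196273.7263 W


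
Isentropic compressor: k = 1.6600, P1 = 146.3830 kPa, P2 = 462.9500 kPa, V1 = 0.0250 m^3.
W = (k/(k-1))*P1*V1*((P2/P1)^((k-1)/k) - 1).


(k-1)/k = 0.3976
(P2/P1)^exp = 1.5806
W = 2.5152 * 146.3830 * 0.0250 * (1.5806 - 1) = 5.3437 kJ

5.3437 kJ


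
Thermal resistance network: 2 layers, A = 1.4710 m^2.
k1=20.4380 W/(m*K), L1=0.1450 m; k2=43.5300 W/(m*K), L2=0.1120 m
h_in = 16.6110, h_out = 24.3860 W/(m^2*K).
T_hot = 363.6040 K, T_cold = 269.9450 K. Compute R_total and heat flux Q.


R_conv_in = 1/(16.6110*1.4710) = 0.0409
R_1 = 0.1450/(20.4380*1.4710) = 0.0048
R_2 = 0.1120/(43.5300*1.4710) = 0.0017
R_conv_out = 1/(24.3860*1.4710) = 0.0279
R_total = 0.0754 K/W
Q = 93.6590 / 0.0754 = 1242.5833 W

R_total = 0.0754 K/W, Q = 1242.5833 W


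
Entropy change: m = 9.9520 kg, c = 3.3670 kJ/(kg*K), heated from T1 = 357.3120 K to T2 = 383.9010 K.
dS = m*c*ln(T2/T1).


T2/T1 = 1.0744
ln(T2/T1) = 0.0718
dS = 9.9520 * 3.3670 * 0.0718 = 2.4051 kJ/K

2.4051 kJ/K


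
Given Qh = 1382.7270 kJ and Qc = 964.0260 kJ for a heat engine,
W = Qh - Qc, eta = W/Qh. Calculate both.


W = 1382.7270 - 964.0260 = 418.7010 kJ
eta = 418.7010 / 1382.7270 = 0.3028 = 30.2808%

W = 418.7010 kJ, eta = 30.2808%


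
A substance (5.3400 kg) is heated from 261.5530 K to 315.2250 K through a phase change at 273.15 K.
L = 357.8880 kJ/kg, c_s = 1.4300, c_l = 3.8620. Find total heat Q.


Q1 (sensible, solid) = 5.3400 * 1.4300 * 11.5970 = 88.5570 kJ
Q2 (latent) = 5.3400 * 357.8880 = 1911.1219 kJ
Q3 (sensible, liquid) = 5.3400 * 3.8620 * 42.0750 = 867.7161 kJ
Q_total = 2867.3950 kJ

2867.3950 kJ


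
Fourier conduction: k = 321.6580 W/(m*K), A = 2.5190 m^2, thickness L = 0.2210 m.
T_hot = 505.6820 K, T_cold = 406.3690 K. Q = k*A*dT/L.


dT = 99.3130 K
Q = 321.6580 * 2.5190 * 99.3130 / 0.2210 = 364113.1402 W

364113.1402 W


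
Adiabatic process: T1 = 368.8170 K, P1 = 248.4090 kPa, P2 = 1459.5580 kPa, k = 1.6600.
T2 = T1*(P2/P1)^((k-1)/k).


(k-1)/k = 0.3976
(P2/P1)^exp = 2.0219
T2 = 368.8170 * 2.0219 = 745.7262 K

745.7262 K


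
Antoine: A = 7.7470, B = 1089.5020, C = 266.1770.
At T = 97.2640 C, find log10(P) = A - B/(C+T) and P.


C+T = 363.4410
B/(C+T) = 2.9977
log10(P) = 7.7470 - 2.9977 = 4.7493
P = 10^4.7493 = 56138.2621 mmHg

56138.2621 mmHg


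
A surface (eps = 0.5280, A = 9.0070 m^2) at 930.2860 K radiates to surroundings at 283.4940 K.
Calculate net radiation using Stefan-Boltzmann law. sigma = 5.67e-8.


T^4 = 7.4897e+11
Tsurr^4 = 6.4592e+09
Q = 0.5280 * 5.67e-8 * 9.0070 * 7.4251e+11 = 200217.2441 W

200217.2441 W


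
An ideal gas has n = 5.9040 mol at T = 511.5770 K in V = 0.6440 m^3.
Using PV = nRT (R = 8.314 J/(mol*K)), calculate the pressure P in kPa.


P = nRT/V = 5.9040 * 8.314 * 511.5770 / 0.6440
= 25111.1950 / 0.6440 = 38992.5387 Pa = 38.9925 kPa

38.9925 kPa


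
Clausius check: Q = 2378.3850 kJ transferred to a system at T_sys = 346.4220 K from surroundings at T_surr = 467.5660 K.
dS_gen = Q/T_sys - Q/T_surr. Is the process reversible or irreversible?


dS_sys = 2378.3850/346.4220 = 6.8656 kJ/K
dS_surr = -2378.3850/467.5660 = -5.0867 kJ/K
dS_gen = 6.8656 - 5.0867 = 1.7788 kJ/K (irreversible)

dS_gen = 1.7788 kJ/K, irreversible


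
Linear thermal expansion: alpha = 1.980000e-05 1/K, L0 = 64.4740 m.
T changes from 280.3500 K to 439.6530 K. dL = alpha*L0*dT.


dT = 159.3030 K
dL = 1.980000e-05 * 64.4740 * 159.3030 = 0.203364 m
L_final = 64.677364 m

dL = 0.203364 m


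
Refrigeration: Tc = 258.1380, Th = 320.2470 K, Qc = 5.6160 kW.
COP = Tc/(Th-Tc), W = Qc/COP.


COP = 258.1380 / 62.1090 = 4.1562
W = 5.6160 / 4.1562 = 1.3512 kW

COP = 4.1562, W = 1.3512 kW


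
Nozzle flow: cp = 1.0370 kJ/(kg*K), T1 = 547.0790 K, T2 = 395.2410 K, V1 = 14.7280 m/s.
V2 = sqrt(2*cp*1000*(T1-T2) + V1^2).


dT = 151.8380 K
2*cp*1000*dT = 314912.0120
V1^2 = 216.9140
V2 = sqrt(315128.9260) = 561.3635 m/s

561.3635 m/s


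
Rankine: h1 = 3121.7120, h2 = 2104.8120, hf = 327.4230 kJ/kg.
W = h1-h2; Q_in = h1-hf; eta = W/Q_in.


W = 1016.9000 kJ/kg
Q_in = 2794.2890 kJ/kg
eta = 0.3639 = 36.3921%

eta = 36.3921%


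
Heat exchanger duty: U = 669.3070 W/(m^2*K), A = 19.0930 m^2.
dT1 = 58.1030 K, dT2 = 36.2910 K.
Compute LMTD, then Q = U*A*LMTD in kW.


LMTD = 46.3447 K
Q = 669.3070 * 19.0930 * 46.3447 = 592242.0685 W = 592.2421 kW

592.2421 kW


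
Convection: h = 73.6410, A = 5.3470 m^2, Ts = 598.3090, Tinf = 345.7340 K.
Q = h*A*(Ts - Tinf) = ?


dT = 252.5750 K
Q = 73.6410 * 5.3470 * 252.5750 = 99453.5347 W

99453.5347 W


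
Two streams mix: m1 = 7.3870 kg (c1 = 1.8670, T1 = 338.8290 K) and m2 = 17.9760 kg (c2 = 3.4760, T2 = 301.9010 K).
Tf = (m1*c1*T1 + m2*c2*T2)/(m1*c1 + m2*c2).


num = 23537.1260
den = 76.2761
Tf = 308.5780 K

308.5780 K


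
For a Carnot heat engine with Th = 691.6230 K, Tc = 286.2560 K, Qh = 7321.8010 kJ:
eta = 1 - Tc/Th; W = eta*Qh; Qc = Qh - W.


eta = 1 - 286.2560/691.6230 = 0.5861
W = 0.5861 * 7321.8010 = 4291.3791 kJ
Qc = 7321.8010 - 4291.3791 = 3030.4219 kJ

eta = 58.6110%, W = 4291.3791 kJ, Qc = 3030.4219 kJ


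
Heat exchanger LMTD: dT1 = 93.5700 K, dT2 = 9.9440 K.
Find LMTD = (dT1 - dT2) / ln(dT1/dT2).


dT1/dT2 = 9.4097
ln(dT1/dT2) = 2.2417
LMTD = 83.6260 / 2.2417 = 37.3041 K

37.3041 K


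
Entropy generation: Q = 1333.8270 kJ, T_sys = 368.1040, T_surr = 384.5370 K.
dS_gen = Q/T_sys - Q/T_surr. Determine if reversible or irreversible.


dS_sys = 1333.8270/368.1040 = 3.6235 kJ/K
dS_surr = -1333.8270/384.5370 = -3.4687 kJ/K
dS_gen = 3.6235 - 3.4687 = 0.1548 kJ/K (irreversible)

dS_gen = 0.1548 kJ/K, irreversible


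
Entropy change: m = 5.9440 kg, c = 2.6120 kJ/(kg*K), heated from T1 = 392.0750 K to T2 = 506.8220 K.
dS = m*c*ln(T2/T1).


T2/T1 = 1.2927
ln(T2/T1) = 0.2567
dS = 5.9440 * 2.6120 * 0.2567 = 3.9856 kJ/K

3.9856 kJ/K


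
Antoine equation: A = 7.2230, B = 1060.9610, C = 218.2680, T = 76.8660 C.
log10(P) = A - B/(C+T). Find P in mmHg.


C+T = 295.1340
B/(C+T) = 3.5948
log10(P) = 7.2230 - 3.5948 = 3.6282
P = 10^3.6282 = 4247.7109 mmHg

4247.7109 mmHg


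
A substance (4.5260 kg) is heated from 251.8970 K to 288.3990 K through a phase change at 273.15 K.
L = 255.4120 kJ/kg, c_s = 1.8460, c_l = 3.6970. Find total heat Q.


Q1 (sensible, solid) = 4.5260 * 1.8460 * 21.2530 = 177.5687 kJ
Q2 (latent) = 4.5260 * 255.4120 = 1155.9947 kJ
Q3 (sensible, liquid) = 4.5260 * 3.6970 * 15.2490 = 255.1558 kJ
Q_total = 1588.7192 kJ

1588.7192 kJ


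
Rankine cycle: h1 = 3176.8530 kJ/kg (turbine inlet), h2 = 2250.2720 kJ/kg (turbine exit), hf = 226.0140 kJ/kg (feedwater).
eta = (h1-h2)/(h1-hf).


W = 926.5810 kJ/kg
Q_in = 2950.8390 kJ/kg
eta = 0.3140 = 31.4006%

eta = 31.4006%


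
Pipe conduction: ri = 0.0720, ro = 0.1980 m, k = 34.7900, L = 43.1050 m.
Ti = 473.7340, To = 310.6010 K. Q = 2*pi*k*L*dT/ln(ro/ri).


dT = 163.1330 K
ln(ro/ri) = 1.0116
Q = 2*pi*34.7900*43.1050*163.1330 / 1.0116 = 1519478.4930 W

1519478.4930 W


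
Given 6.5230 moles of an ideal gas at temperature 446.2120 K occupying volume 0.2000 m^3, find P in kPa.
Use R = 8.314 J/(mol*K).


P = nRT/V = 6.5230 * 8.314 * 446.2120 / 0.2000
= 24199.0682 / 0.2000 = 120995.3412 Pa = 120.9953 kPa

120.9953 kPa


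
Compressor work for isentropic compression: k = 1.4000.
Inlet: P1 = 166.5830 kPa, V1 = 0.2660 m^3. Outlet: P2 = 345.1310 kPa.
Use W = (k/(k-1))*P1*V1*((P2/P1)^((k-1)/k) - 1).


(k-1)/k = 0.2857
(P2/P1)^exp = 1.2314
W = 3.5000 * 166.5830 * 0.2660 * (1.2314 - 1) = 35.8820 kJ

35.8820 kJ


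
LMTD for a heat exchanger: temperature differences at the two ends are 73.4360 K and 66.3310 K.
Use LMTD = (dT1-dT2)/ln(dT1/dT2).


dT1/dT2 = 1.1071
ln(dT1/dT2) = 0.1018
LMTD = 7.1050 / 0.1018 = 69.8233 K

69.8233 K


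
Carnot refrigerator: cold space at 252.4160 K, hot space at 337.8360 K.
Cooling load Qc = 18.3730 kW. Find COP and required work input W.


COP = 252.4160 / 85.4200 = 2.9550
W = 18.3730 / 2.9550 = 6.2176 kW

COP = 2.9550, W = 6.2176 kW


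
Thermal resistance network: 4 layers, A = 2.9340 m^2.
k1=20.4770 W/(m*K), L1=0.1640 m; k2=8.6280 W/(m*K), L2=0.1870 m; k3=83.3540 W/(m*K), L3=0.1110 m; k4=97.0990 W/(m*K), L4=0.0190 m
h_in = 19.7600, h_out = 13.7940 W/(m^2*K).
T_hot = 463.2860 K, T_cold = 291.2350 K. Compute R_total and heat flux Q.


R_conv_in = 1/(19.7600*2.9340) = 0.0172
R_1 = 0.1640/(20.4770*2.9340) = 0.0027
R_2 = 0.1870/(8.6280*2.9340) = 0.0074
R_3 = 0.1110/(83.3540*2.9340) = 0.0005
R_4 = 0.0190/(97.0990*2.9340) = 6.6693e-05
R_conv_out = 1/(13.7940*2.9340) = 0.0247
R_total = 0.0526 K/W
Q = 172.0510 / 0.0526 = 3271.2680 W

R_total = 0.0526 K/W, Q = 3271.2680 W


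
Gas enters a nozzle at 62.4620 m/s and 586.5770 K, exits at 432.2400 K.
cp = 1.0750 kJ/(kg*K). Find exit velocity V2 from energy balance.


dT = 154.3370 K
2*cp*1000*dT = 331824.5500
V1^2 = 3901.5014
V2 = sqrt(335726.0514) = 579.4187 m/s

579.4187 m/s


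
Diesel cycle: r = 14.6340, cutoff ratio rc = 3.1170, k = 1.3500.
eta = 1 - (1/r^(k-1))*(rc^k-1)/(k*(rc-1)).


r^(k-1) = 2.5579
rc^k = 4.6403
eta = 0.5020 = 50.2029%

50.2029%


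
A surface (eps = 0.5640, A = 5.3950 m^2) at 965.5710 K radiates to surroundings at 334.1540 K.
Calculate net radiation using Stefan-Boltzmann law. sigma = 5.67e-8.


T^4 = 8.6923e+11
Tsurr^4 = 1.2468e+10
Q = 0.5640 * 5.67e-8 * 5.3950 * 8.5677e+11 = 147814.1922 W

147814.1922 W


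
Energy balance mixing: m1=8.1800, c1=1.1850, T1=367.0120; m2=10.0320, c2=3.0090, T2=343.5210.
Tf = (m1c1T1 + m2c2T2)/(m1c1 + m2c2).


num = 13927.1813
den = 39.8796
Tf = 349.2308 K

349.2308 K


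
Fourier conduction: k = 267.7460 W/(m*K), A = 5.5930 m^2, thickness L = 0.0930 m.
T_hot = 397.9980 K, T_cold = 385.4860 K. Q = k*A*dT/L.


dT = 12.5120 K
Q = 267.7460 * 5.5930 * 12.5120 / 0.0930 = 201470.5620 W

201470.5620 W


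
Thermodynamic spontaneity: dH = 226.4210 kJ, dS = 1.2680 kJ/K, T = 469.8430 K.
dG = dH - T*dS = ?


T*dS = 469.8430 * 1.2680 = 595.7609 kJ
dG = 226.4210 - 595.7609 = -369.3399 kJ (spontaneous)

dG = -369.3399 kJ, spontaneous


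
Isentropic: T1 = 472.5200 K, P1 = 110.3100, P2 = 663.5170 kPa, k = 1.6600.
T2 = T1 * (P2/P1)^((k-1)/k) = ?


(k-1)/k = 0.3976
(P2/P1)^exp = 2.0409
T2 = 472.5200 * 2.0409 = 964.3560 K

964.3560 K


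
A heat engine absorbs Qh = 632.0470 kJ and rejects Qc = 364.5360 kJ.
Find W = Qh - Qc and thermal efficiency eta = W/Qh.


W = 632.0470 - 364.5360 = 267.5110 kJ
eta = 267.5110 / 632.0470 = 0.4232 = 42.3245%

W = 267.5110 kJ, eta = 42.3245%


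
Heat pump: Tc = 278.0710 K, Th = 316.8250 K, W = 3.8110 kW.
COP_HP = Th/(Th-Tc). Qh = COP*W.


COP = 316.8250 / 38.7540 = 8.1753
Qh = 8.1753 * 3.8110 = 31.1560 kW

COP = 8.1753, Qh = 31.1560 kW


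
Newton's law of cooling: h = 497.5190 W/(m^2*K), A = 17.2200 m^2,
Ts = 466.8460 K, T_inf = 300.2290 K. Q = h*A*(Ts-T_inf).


dT = 166.6170 K
Q = 497.5190 * 17.2200 * 166.6170 = 1427454.0219 W

1427454.0219 W


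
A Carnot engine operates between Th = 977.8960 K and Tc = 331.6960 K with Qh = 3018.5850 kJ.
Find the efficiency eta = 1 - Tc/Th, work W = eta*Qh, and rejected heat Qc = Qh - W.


eta = 1 - 331.6960/977.8960 = 0.6608
W = 0.6608 * 3018.5850 = 1994.7005 kJ
Qc = 3018.5850 - 1994.7005 = 1023.8845 kJ

eta = 66.0806%, W = 1994.7005 kJ, Qc = 1023.8845 kJ


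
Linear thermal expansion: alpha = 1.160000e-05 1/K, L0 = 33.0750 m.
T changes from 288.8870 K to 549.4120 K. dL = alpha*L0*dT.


dT = 260.5250 K
dL = 1.160000e-05 * 33.0750 * 260.5250 = 0.099956 m
L_final = 33.174956 m

dL = 0.099956 m


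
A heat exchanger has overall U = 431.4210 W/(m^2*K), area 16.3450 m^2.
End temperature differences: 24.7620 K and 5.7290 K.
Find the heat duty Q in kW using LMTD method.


LMTD = 13.0027 K
Q = 431.4210 * 16.3450 * 13.0027 = 91689.7612 W = 91.6898 kW

91.6898 kW


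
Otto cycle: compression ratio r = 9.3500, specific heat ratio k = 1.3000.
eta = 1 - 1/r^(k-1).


r^(k-1) = 1.9554
eta = 1 - 1/1.9554 = 0.4886 = 48.8605%

48.8605%


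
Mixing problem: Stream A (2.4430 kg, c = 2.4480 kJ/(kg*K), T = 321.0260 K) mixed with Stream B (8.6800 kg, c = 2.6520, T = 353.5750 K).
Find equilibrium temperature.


num = 10058.9546
den = 28.9998
Tf = 346.8626 K

346.8626 K


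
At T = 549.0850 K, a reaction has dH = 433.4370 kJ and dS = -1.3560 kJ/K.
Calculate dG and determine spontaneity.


T*dS = 549.0850 * -1.3560 = -744.5593 kJ
dG = 433.4370 + 744.5593 = 1177.9963 kJ (non-spontaneous)

dG = 1177.9963 kJ, non-spontaneous


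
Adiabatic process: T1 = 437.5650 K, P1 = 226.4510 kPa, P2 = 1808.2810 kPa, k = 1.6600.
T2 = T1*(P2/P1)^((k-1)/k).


(k-1)/k = 0.3976
(P2/P1)^exp = 2.2842
T2 = 437.5650 * 2.2842 = 999.5052 K

999.5052 K


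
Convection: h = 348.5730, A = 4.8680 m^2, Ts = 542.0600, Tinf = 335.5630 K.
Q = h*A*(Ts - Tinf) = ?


dT = 206.4970 K
Q = 348.5730 * 4.8680 * 206.4970 = 350395.1291 W

350395.1291 W


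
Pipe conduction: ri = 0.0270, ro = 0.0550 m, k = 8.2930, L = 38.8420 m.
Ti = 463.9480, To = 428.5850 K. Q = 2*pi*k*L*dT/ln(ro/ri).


dT = 35.3630 K
ln(ro/ri) = 0.7115
Q = 2*pi*8.2930*38.8420*35.3630 / 0.7115 = 100593.4171 W

100593.4171 W


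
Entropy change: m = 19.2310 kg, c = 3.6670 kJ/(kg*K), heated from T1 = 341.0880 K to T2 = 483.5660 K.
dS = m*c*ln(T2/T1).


T2/T1 = 1.4177
ln(T2/T1) = 0.3490
dS = 19.2310 * 3.6670 * 0.3490 = 24.6148 kJ/K

24.6148 kJ/K


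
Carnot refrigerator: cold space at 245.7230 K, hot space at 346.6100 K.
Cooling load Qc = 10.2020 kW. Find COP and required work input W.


COP = 245.7230 / 100.8870 = 2.4356
W = 10.2020 / 2.4356 = 4.1887 kW

COP = 2.4356, W = 4.1887 kW


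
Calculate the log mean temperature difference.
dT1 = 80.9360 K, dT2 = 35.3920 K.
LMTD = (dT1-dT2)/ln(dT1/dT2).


dT1/dT2 = 2.2868
ln(dT1/dT2) = 0.8272
LMTD = 45.5440 / 0.8272 = 55.0598 K

55.0598 K


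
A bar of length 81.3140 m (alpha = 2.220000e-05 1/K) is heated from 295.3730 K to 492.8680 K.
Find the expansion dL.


dT = 197.4950 K
dL = 2.220000e-05 * 81.3140 * 197.4950 = 0.356512 m
L_final = 81.670512 m

dL = 0.356512 m


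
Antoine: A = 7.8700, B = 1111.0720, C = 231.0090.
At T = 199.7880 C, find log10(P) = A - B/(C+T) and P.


C+T = 430.7970
B/(C+T) = 2.5791
log10(P) = 7.8700 - 2.5791 = 5.2909
P = 10^5.2909 = 195385.3399 mmHg

195385.3399 mmHg


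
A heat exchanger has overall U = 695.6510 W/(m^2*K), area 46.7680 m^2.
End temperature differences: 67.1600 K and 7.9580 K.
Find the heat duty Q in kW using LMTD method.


LMTD = 27.7566 K
Q = 695.6510 * 46.7680 * 27.7566 = 903038.0952 W = 903.0381 kW

903.0381 kW


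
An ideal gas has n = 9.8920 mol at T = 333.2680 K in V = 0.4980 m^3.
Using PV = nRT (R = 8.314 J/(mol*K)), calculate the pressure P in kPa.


P = nRT/V = 9.8920 * 8.314 * 333.2680 / 0.4980
= 27408.6562 / 0.4980 = 55037.4622 Pa = 55.0375 kPa

55.0375 kPa


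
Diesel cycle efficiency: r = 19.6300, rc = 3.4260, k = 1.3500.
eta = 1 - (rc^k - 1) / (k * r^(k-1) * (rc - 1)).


r^(k-1) = 2.8348
rc^k = 5.2718
eta = 0.5399 = 53.9882%

53.9882%


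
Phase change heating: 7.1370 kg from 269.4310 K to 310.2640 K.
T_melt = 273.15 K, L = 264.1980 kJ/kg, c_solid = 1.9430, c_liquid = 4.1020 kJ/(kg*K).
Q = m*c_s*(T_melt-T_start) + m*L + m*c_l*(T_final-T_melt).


Q1 (sensible, solid) = 7.1370 * 1.9430 * 3.7190 = 51.5721 kJ
Q2 (latent) = 7.1370 * 264.1980 = 1885.5811 kJ
Q3 (sensible, liquid) = 7.1370 * 4.1020 * 37.1140 = 1086.5485 kJ
Q_total = 3023.7017 kJ

3023.7017 kJ


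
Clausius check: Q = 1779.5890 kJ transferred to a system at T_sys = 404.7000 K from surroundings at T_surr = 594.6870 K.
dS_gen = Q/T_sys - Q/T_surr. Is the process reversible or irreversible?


dS_sys = 1779.5890/404.7000 = 4.3973 kJ/K
dS_surr = -1779.5890/594.6870 = -2.9925 kJ/K
dS_gen = 4.3973 - 2.9925 = 1.4048 kJ/K (irreversible)

dS_gen = 1.4048 kJ/K, irreversible


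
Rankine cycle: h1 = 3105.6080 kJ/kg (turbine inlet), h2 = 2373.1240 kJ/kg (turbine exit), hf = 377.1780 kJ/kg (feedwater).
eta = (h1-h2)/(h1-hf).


W = 732.4840 kJ/kg
Q_in = 2728.4300 kJ/kg
eta = 0.2685 = 26.8464%

eta = 26.8464%


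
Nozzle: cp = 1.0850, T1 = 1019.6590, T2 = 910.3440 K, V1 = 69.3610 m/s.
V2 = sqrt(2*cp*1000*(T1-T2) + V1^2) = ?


dT = 109.3150 K
2*cp*1000*dT = 237213.5500
V1^2 = 4810.9483
V2 = sqrt(242024.4983) = 491.9599 m/s

491.9599 m/s


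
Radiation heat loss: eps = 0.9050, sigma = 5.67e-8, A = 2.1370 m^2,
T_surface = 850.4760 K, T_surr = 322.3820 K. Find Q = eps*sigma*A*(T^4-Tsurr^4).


T^4 = 5.2318e+11
Tsurr^4 = 1.0801e+10
Q = 0.9050 * 5.67e-8 * 2.1370 * 5.1238e+11 = 56185.4849 W

56185.4849 W


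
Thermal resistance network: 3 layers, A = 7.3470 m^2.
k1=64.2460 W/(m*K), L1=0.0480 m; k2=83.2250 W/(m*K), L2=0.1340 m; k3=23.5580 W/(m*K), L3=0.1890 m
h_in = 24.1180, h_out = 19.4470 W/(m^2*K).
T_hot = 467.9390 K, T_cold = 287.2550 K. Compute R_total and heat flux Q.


R_conv_in = 1/(24.1180*7.3470) = 0.0056
R_1 = 0.0480/(64.2460*7.3470) = 0.0001
R_2 = 0.1340/(83.2250*7.3470) = 0.0002
R_3 = 0.1890/(23.5580*7.3470) = 0.0011
R_conv_out = 1/(19.4470*7.3470) = 0.0070
R_total = 0.0141 K/W
Q = 180.6840 / 0.0141 = 12855.1838 W

R_total = 0.0141 K/W, Q = 12855.1838 W


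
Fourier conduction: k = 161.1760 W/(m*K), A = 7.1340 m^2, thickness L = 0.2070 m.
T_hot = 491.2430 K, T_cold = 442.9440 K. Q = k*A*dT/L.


dT = 48.2990 K
Q = 161.1760 * 7.1340 * 48.2990 / 0.2070 = 268288.0149 W

268288.0149 W


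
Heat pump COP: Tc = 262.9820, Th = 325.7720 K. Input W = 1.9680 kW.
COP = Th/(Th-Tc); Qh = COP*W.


COP = 325.7720 / 62.7900 = 5.1883
Qh = 5.1883 * 1.9680 = 10.2105 kW

COP = 5.1883, Qh = 10.2105 kW


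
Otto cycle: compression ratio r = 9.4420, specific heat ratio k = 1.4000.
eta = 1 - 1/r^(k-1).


r^(k-1) = 2.4549
eta = 1 - 1/2.4549 = 0.5926 = 59.2644%

59.2644%


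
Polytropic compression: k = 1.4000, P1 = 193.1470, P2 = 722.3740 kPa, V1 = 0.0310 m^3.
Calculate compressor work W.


(k-1)/k = 0.2857
(P2/P1)^exp = 1.4577
W = 3.5000 * 193.1470 * 0.0310 * (1.4577 - 1) = 9.5925 kJ

9.5925 kJ


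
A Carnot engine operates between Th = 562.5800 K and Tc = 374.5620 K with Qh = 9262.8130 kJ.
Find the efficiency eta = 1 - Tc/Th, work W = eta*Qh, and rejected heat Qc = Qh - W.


eta = 1 - 374.5620/562.5800 = 0.3342
W = 0.3342 * 9262.8130 = 3095.6941 kJ
Qc = 9262.8130 - 3095.6941 = 6167.1189 kJ

eta = 33.4207%, W = 3095.6941 kJ, Qc = 6167.1189 kJ


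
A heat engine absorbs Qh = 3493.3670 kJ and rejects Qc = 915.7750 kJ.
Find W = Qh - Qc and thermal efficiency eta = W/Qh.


W = 3493.3670 - 915.7750 = 2577.5920 kJ
eta = 2577.5920 / 3493.3670 = 0.7379 = 73.7853%

W = 2577.5920 kJ, eta = 73.7853%


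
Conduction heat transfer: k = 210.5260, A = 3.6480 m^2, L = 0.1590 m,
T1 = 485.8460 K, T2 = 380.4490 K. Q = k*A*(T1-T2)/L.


dT = 105.3970 K
Q = 210.5260 * 3.6480 * 105.3970 / 0.1590 = 509086.6326 W

509086.6326 W


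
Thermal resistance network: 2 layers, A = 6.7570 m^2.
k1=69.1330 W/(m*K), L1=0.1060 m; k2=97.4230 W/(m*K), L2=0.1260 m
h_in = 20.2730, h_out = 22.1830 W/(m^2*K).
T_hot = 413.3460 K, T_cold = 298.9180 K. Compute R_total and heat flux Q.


R_conv_in = 1/(20.2730*6.7570) = 0.0073
R_1 = 0.1060/(69.1330*6.7570) = 0.0002
R_2 = 0.1260/(97.4230*6.7570) = 0.0002
R_conv_out = 1/(22.1830*6.7570) = 0.0067
R_total = 0.0144 K/W
Q = 114.4280 / 0.0144 = 7951.9412 W

R_total = 0.0144 K/W, Q = 7951.9412 W


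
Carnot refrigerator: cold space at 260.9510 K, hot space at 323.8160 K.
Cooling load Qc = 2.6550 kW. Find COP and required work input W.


COP = 260.9510 / 62.8650 = 4.1510
W = 2.6550 / 4.1510 = 0.6396 kW

COP = 4.1510, W = 0.6396 kW


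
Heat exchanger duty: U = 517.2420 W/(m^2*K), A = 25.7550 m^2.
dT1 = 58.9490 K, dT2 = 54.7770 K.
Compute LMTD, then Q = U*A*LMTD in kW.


LMTD = 56.8375 K
Q = 517.2420 * 25.7550 * 56.8375 = 757164.3752 W = 757.1644 kW

757.1644 kW


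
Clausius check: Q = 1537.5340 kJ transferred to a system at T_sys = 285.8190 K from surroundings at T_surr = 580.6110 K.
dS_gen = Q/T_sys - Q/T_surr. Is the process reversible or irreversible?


dS_sys = 1537.5340/285.8190 = 5.3794 kJ/K
dS_surr = -1537.5340/580.6110 = -2.6481 kJ/K
dS_gen = 5.3794 - 2.6481 = 2.7313 kJ/K (irreversible)

dS_gen = 2.7313 kJ/K, irreversible


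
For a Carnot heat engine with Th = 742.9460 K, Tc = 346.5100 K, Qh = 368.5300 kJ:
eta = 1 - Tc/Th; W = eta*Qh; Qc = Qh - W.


eta = 1 - 346.5100/742.9460 = 0.5336
W = 0.5336 * 368.5300 = 196.6476 kJ
Qc = 368.5300 - 196.6476 = 171.8824 kJ

eta = 53.3600%, W = 196.6476 kJ, Qc = 171.8824 kJ


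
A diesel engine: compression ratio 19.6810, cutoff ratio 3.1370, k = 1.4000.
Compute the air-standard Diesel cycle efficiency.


r^(k-1) = 3.2932
rc^k = 4.9559
eta = 0.5985 = 59.8495%

59.8495%


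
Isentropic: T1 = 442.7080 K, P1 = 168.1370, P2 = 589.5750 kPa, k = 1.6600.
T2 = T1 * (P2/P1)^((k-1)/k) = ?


(k-1)/k = 0.3976
(P2/P1)^exp = 1.6468
T2 = 442.7080 * 1.6468 = 729.0456 K

729.0456 K


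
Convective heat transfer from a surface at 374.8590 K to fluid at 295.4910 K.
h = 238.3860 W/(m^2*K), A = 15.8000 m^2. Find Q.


dT = 79.3680 K
Q = 238.3860 * 15.8000 * 79.3680 = 298939.4768 W

298939.4768 W


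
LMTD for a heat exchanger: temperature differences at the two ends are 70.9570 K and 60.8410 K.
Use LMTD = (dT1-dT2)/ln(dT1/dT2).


dT1/dT2 = 1.1663
ln(dT1/dT2) = 0.1538
LMTD = 10.1160 / 0.1538 = 65.7694 K

65.7694 K


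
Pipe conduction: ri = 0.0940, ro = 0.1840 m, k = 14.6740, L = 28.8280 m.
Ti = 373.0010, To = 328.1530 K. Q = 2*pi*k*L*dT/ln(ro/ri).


dT = 44.8480 K
ln(ro/ri) = 0.6716
Q = 2*pi*14.6740*28.8280*44.8480 / 0.6716 = 177479.7439 W

177479.7439 W


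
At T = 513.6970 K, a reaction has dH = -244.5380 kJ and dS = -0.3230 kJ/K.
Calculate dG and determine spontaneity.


T*dS = 513.6970 * -0.3230 = -165.9241 kJ
dG = -244.5380 + 165.9241 = -78.6139 kJ (spontaneous)

dG = -78.6139 kJ, spontaneous


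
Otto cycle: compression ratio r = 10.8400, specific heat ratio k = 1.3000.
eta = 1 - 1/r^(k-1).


r^(k-1) = 2.0441
eta = 1 - 1/2.0441 = 0.5108 = 51.0795%

51.0795%


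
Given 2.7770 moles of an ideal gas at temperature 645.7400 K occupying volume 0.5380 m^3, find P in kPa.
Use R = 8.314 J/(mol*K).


P = nRT/V = 2.7770 * 8.314 * 645.7400 / 0.5380
= 14908.8309 / 0.5380 = 27711.5816 Pa = 27.7116 kPa

27.7116 kPa


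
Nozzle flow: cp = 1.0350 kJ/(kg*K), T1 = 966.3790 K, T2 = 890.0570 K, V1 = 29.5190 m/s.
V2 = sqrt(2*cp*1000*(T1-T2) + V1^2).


dT = 76.3220 K
2*cp*1000*dT = 157986.5400
V1^2 = 871.3714
V2 = sqrt(158857.9114) = 398.5698 m/s

398.5698 m/s


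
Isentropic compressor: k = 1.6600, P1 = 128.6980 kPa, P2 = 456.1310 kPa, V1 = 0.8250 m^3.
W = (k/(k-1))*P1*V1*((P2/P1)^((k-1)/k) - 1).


(k-1)/k = 0.3976
(P2/P1)^exp = 1.6538
W = 2.5152 * 128.6980 * 0.8250 * (1.6538 - 1) = 174.5962 kJ

174.5962 kJ


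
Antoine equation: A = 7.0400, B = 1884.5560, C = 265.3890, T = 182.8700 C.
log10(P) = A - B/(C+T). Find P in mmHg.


C+T = 448.2590
B/(C+T) = 4.2042
log10(P) = 7.0400 - 4.2042 = 2.8358
P = 10^2.8358 = 685.2236 mmHg

685.2236 mmHg


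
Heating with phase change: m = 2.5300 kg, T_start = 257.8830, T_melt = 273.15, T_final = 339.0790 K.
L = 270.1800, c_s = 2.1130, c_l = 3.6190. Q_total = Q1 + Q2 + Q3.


Q1 (sensible, solid) = 2.5300 * 2.1130 * 15.2670 = 81.6157 kJ
Q2 (latent) = 2.5300 * 270.1800 = 683.5554 kJ
Q3 (sensible, liquid) = 2.5300 * 3.6190 * 65.9290 = 603.6505 kJ
Q_total = 1368.8216 kJ

1368.8216 kJ


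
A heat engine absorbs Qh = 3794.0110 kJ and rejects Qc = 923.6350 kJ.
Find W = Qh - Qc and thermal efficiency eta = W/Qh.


W = 3794.0110 - 923.6350 = 2870.3760 kJ
eta = 2870.3760 / 3794.0110 = 0.7566 = 75.6554%

W = 2870.3760 kJ, eta = 75.6554%


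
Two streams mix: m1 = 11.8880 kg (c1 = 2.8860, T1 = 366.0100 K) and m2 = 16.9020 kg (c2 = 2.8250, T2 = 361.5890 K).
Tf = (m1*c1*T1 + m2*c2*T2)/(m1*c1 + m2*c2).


num = 29822.5580
den = 82.0569
Tf = 363.4375 K

363.4375 K


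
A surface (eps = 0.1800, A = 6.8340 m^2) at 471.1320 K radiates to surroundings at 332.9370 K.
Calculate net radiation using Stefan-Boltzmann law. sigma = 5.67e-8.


T^4 = 4.9269e+10
Tsurr^4 = 1.2287e+10
Q = 0.1800 * 5.67e-8 * 6.8340 * 3.6982e+10 = 2579.3822 W

2579.3822 W


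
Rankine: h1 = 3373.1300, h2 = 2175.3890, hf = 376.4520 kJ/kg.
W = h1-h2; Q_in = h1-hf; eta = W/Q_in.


W = 1197.7410 kJ/kg
Q_in = 2996.6780 kJ/kg
eta = 0.3997 = 39.9690%

eta = 39.9690%


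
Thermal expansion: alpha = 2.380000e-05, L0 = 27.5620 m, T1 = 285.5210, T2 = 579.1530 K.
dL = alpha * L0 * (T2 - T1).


dT = 293.6320 K
dL = 2.380000e-05 * 27.5620 * 293.6320 = 0.192615 m
L_final = 27.754615 m

dL = 0.192615 m


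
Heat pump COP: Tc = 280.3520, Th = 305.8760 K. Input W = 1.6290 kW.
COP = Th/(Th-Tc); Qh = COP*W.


COP = 305.8760 / 25.5240 = 11.9839
Qh = 11.9839 * 1.6290 = 19.5217 kW

COP = 11.9839, Qh = 19.5217 kW


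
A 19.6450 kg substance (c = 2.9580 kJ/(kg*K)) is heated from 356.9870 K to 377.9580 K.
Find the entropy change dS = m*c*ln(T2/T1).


T2/T1 = 1.0587
ln(T2/T1) = 0.0571
dS = 19.6450 * 2.9580 * 0.0571 = 3.3171 kJ/K

3.3171 kJ/K


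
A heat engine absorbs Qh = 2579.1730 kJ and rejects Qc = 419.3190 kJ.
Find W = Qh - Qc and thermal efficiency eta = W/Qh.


W = 2579.1730 - 419.3190 = 2159.8540 kJ
eta = 2159.8540 / 2579.1730 = 0.8374 = 83.7421%

W = 2159.8540 kJ, eta = 83.7421%


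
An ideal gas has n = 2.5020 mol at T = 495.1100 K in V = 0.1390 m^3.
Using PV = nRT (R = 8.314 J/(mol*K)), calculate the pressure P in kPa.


P = nRT/V = 2.5020 * 8.314 * 495.1100 / 0.1390
= 10299.0940 / 0.1390 = 74094.2017 Pa = 74.0942 kPa

74.0942 kPa


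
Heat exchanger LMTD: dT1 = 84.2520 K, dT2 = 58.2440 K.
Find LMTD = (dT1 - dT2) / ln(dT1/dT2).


dT1/dT2 = 1.4465
ln(dT1/dT2) = 0.3692
LMTD = 26.0080 / 0.3692 = 70.4497 K

70.4497 K


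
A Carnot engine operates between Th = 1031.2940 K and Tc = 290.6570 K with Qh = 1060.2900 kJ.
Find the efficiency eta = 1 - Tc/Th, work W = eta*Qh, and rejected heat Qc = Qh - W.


eta = 1 - 290.6570/1031.2940 = 0.7182
W = 0.7182 * 1060.2900 = 761.4608 kJ
Qc = 1060.2900 - 761.4608 = 298.8292 kJ

eta = 71.8163%, W = 761.4608 kJ, Qc = 298.8292 kJ


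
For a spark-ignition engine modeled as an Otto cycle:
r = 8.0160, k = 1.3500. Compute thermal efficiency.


r^(k-1) = 2.0720
eta = 1 - 1/2.0720 = 0.5174 = 51.7369%

51.7369%


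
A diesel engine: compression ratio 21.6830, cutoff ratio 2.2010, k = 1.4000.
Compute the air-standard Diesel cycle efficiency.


r^(k-1) = 3.4233
rc^k = 3.0176
eta = 0.6495 = 64.9469%

64.9469%


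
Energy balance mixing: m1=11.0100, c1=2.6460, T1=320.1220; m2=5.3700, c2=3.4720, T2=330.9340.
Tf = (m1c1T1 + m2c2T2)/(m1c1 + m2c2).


num = 15496.0867
den = 47.7771
Tf = 324.3413 K

324.3413 K


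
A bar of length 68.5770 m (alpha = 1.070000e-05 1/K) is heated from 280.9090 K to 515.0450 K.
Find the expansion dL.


dT = 234.1360 K
dL = 1.070000e-05 * 68.5770 * 234.1360 = 0.171803 m
L_final = 68.748803 m

dL = 0.171803 m


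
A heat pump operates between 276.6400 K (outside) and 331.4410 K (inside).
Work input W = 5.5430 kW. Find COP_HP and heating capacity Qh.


COP = 331.4410 / 54.8010 = 6.0481
Qh = 6.0481 * 5.5430 = 33.5245 kW

COP = 6.0481, Qh = 33.5245 kW


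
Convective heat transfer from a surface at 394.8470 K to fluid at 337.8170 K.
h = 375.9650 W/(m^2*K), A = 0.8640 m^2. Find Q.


dT = 57.0300 K
Q = 375.9650 * 0.8640 * 57.0300 = 18525.2693 W

18525.2693 W


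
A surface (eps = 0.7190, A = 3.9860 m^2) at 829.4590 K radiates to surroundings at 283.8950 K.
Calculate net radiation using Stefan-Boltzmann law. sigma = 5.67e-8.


T^4 = 4.7335e+11
Tsurr^4 = 6.4958e+09
Q = 0.7190 * 5.67e-8 * 3.9860 * 4.6685e+11 = 75862.6158 W

75862.6158 W


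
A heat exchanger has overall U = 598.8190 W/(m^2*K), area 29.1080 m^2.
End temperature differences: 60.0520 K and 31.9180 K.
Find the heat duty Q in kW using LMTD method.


LMTD = 44.5130 K
Q = 598.8190 * 29.1080 * 44.5130 = 775879.6272 W = 775.8796 kW

775.8796 kW


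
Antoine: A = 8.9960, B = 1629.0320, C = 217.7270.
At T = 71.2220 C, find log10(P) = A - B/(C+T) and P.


C+T = 288.9490
B/(C+T) = 5.6378
log10(P) = 8.9960 - 5.6378 = 3.3582
P = 10^3.3582 = 2281.4774 mmHg

2281.4774 mmHg


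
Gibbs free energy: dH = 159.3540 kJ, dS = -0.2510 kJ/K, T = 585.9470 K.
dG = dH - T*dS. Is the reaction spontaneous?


T*dS = 585.9470 * -0.2510 = -147.0727 kJ
dG = 159.3540 + 147.0727 = 306.4267 kJ (non-spontaneous)

dG = 306.4267 kJ, non-spontaneous


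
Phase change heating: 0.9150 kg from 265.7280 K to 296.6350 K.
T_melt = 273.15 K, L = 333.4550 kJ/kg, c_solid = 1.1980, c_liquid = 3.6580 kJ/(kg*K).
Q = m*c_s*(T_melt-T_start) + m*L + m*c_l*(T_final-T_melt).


Q1 (sensible, solid) = 0.9150 * 1.1980 * 7.4220 = 8.1358 kJ
Q2 (latent) = 0.9150 * 333.4550 = 305.1113 kJ
Q3 (sensible, liquid) = 0.9150 * 3.6580 * 23.4850 = 78.6059 kJ
Q_total = 391.8530 kJ

391.8530 kJ


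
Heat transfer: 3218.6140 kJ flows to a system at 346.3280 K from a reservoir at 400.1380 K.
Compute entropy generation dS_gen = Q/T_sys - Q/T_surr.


dS_sys = 3218.6140/346.3280 = 9.2935 kJ/K
dS_surr = -3218.6140/400.1380 = -8.0438 kJ/K
dS_gen = 9.2935 - 8.0438 = 1.2498 kJ/K (irreversible)

dS_gen = 1.2498 kJ/K, irreversible


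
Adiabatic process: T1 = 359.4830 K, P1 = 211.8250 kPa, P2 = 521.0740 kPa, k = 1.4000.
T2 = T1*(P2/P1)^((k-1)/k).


(k-1)/k = 0.2857
(P2/P1)^exp = 1.2933
T2 = 359.4830 * 1.2933 = 464.9116 K

464.9116 K


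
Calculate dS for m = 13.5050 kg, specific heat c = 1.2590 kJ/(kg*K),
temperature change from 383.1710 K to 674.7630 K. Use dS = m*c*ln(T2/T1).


T2/T1 = 1.7610
ln(T2/T1) = 0.5659
dS = 13.5050 * 1.2590 * 0.5659 = 9.6215 kJ/K

9.6215 kJ/K


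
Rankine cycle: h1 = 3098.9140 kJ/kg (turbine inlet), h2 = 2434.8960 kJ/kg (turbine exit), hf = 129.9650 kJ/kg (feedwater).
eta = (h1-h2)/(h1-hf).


W = 664.0180 kJ/kg
Q_in = 2968.9490 kJ/kg
eta = 0.2237 = 22.3654%

eta = 22.3654%


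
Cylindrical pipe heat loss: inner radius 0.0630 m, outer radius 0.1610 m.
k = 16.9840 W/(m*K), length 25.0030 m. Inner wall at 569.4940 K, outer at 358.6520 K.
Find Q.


dT = 210.8420 K
ln(ro/ri) = 0.9383
Q = 2*pi*16.9840*25.0030*210.8420 / 0.9383 = 599572.1259 W

599572.1259 W


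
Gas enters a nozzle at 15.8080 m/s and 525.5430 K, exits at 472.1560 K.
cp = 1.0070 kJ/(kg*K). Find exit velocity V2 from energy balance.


dT = 53.3870 K
2*cp*1000*dT = 107521.4180
V1^2 = 249.8929
V2 = sqrt(107771.3109) = 328.2854 m/s

328.2854 m/s


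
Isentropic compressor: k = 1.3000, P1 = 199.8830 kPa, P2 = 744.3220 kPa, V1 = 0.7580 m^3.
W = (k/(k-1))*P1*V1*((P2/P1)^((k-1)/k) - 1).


(k-1)/k = 0.2308
(P2/P1)^exp = 1.3545
W = 4.3333 * 199.8830 * 0.7580 * (1.3545 - 1) = 232.7195 kJ

232.7195 kJ


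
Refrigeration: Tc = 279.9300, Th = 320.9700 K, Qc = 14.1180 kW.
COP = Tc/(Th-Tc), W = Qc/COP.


COP = 279.9300 / 41.0400 = 6.8209
W = 14.1180 / 6.8209 = 2.0698 kW

COP = 6.8209, W = 2.0698 kW


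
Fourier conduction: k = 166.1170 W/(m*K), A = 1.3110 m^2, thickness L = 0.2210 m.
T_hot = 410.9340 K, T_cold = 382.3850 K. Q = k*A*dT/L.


dT = 28.5490 K
Q = 166.1170 * 1.3110 * 28.5490 / 0.2210 = 28132.9580 W

28132.9580 W


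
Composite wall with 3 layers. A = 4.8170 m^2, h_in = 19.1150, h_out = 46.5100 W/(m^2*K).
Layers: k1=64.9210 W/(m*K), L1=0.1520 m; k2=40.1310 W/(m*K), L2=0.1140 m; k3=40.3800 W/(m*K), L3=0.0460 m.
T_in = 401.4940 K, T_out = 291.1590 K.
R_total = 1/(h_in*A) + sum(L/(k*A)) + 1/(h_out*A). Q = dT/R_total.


R_conv_in = 1/(19.1150*4.8170) = 0.0109
R_1 = 0.1520/(64.9210*4.8170) = 0.0005
R_2 = 0.1140/(40.1310*4.8170) = 0.0006
R_3 = 0.0460/(40.3800*4.8170) = 0.0002
R_conv_out = 1/(46.5100*4.8170) = 0.0045
R_total = 0.0166 K/W
Q = 110.3350 / 0.0166 = 6632.1993 W

R_total = 0.0166 K/W, Q = 6632.1993 W


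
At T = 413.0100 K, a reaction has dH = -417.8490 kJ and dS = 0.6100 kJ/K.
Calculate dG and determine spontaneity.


T*dS = 413.0100 * 0.6100 = 251.9361 kJ
dG = -417.8490 - 251.9361 = -669.7851 kJ (spontaneous)

dG = -669.7851 kJ, spontaneous
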